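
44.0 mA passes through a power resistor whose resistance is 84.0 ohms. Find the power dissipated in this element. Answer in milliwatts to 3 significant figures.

163 mW

Current and resistance are given, so P = I²R is the direct form.
P = (0.04400 A)² × 84.0 Ω = 0.1626 W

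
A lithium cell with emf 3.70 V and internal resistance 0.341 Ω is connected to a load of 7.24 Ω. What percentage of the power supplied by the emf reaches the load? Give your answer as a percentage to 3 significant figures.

95.5 %

The source delivers εI, of which I²R reaches the load and I²r is lost; since I is common, η = R/(R+r).
η = R / (R + r) = 7.24 / (7.24 + 0.341) = 0.9550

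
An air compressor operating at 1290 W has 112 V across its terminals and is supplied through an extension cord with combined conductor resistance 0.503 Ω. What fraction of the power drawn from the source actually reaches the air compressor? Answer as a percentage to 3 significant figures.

95.1 %

I = P / V = 1290 / 112 = 11.52 A through the extension cord.
P_line = I² R_line = (11.52)² × 0.503 = 66.73 W
P_source = P_load + P_line = 1290 + 66.73 = 1357 W
η = P_load / P_source = 1290 / 1357 = 0.9508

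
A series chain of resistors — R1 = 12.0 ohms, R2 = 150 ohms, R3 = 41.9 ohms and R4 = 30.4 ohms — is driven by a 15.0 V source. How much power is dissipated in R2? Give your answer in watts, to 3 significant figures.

0.615 W

In a series string the same current flows through every resistor — find that current, then P = I²R for the one we want.
R_total = 12.0 + 150 + 41.9 + 30.4 = 234.3 Ω
I = V / R_total = 15.0 / 234.3 = 0.06402 A
P_R2 = I² × R2 = (0.06402)² × 150 = 0.6148 W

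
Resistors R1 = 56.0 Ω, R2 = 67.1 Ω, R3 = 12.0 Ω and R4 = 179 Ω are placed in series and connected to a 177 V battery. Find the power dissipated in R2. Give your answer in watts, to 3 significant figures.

Since the resistors are in series they all carry the loop current I = V/R_total; the power in any one is I²R.
R_total = 56.0 + 67.1 + 12.0 + 179 = 314.1 Ω
I = V / R_total = 177 / 314.1 = 0.5635 A
P_R2 = I² × R2 = (0.5635)² × 67.1 = 21.31 W

21.3 W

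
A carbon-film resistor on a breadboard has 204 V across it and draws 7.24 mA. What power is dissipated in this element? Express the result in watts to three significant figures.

1.48 W

Both the voltage across and the current through the element are known, so P = V I applies directly.
P = 204 V × 0.007240 A = 1.477 W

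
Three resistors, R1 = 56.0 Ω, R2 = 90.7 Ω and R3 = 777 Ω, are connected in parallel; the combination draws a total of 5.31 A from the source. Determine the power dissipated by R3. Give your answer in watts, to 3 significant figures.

Parallel branches share V, not I — compute V via R_eq, then use V²/R for the target branch.
1/R_eq = 1/56.0 + 1/90.7 + 1/777 ⇒ R_eq = 33.15 Ω
V = I_total × R_eq = 5.310 × 33.15 = 176.0 V
P_R3 = V² / R3 = (176.0)² / 777 = 39.87 W

39.9 W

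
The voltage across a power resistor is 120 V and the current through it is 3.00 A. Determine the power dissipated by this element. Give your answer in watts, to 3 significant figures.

Since both terminal voltage and current are stated, P = V I gives the power in one step.
P = 120 V × 3.000 A = 360.0 W

360 W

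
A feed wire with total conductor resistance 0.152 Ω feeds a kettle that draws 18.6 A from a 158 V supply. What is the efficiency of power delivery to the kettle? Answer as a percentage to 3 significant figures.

The feed wire carries the full 18.6 A.
P_line = I² R_line = (18.60)² × 0.152 = 52.59 W
P_source = V I = 158 × 18.60 = 2939 W; P_load = 2886 W
η = P_load / P_source = 2886 / 2939 = 0.9821

98.2 %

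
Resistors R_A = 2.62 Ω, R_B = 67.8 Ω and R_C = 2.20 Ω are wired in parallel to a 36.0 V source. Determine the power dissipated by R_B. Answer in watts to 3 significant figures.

19.1 W

Each parallel branch sees the full supply voltage, so P = V²/R applies directly to the target branch.
P_R_B = V² / R_B = (36.0)² / 67.8 Ω = 19.12 W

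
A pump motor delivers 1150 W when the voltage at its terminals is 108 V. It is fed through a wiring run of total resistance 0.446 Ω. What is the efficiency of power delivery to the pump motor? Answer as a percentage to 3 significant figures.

I = P / V = 1150 / 108 = 10.65 A through the wiring run.
P_line = I² R_line = (10.65)² × 0.446 = 50.57 W
P_source = P_load + P_line = 1150 + 50.57 = 1201 W
η = P_load / P_source = 1150 / 1201 = 0.9579

95.8 %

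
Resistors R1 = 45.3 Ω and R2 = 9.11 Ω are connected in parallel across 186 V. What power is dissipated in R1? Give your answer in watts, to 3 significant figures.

764 W

The supply voltage appears across each parallel branch — just use P = V²/R1.
P_R1 = V² / R1 = (186)² / 45.3 Ω = 763.7 W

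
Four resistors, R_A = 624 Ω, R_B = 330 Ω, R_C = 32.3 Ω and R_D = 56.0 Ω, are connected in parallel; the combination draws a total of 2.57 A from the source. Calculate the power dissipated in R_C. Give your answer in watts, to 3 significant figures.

We need the common branch voltage; get it from I_total × R_eq, then P = V²/R for the branch.
1/R_eq = 1/624 + 1/330 + 1/32.3 + 1/56.0 ⇒ R_eq = 18.71 Ω
V = I_total × R_eq = 2.570 × 18.71 = 48.08 V
P_R_C = V² / R_C = (48.08)² / 32.3 = 71.58 W

71.6 W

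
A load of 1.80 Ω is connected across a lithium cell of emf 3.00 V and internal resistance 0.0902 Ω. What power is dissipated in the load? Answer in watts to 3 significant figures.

The internal resistance and the load are in series, so the same I flows through both; get I from ε/(r+R), then I²R for the load.
I = ε / (r + R) = 3.00 / (0.0902 + 1.80) = 1.587 A
P_load = I² R = (1.587)² × 1.80 = 4.534 W

4.53 W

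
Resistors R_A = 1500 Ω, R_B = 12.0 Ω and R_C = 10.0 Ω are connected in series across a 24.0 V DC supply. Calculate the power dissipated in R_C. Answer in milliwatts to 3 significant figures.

Since the resistors are in series they all carry the loop current I = V/R_total; the power in any one is I²R.
R_total = 1500 + 12.0 + 10.0 = 1522 Ω
I = V / R_total = 24.0 / 1522 = 0.01577 A
P_R_C = I² × R_C = (0.01577)² × 10.0 = 0.002487 W

2.49 mW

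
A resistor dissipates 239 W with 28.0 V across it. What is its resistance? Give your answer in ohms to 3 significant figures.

3.28 Ω

The two known quantities fix the third via R = V² / P.
R = (28.0)² / 239 = 3.280 Ω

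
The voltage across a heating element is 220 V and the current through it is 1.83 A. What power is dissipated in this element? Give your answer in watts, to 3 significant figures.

Both the voltage across and the current through the element are known, so P = V I applies directly.
P = 220 V × 1.830 A = 402.6 W

403 W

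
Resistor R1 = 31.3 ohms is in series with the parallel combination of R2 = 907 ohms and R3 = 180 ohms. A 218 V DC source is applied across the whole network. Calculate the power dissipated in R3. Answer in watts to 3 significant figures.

181 W

Reduce the parallel pair to R_p first; the network is then a simple series string.
R_p = (907×180)/(907+180) = 150.2 Ω
R_total = 31.3 + 150.2 = 181.5 Ω
I = V / R_total = 218 / 181.5 = 1.201 A
Voltage across the parallel pair: V_p = I × R_p = 1.201 × 150.2 = 180.4 V
R3 is across V_p, so use P = V²/R for that branch.
P_R3 = (180.4)² / 180 = 180.8 W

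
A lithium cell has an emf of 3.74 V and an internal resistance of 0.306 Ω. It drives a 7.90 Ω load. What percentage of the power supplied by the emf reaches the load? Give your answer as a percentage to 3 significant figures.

96.3 %

η = P_load/(P_load+P_int) = I²R/(I²R+I²r) = R/(R+r) — the I² cancels for series elements.
η = R / (R + r) = 7.90 / (7.90 + 0.306) = 0.9627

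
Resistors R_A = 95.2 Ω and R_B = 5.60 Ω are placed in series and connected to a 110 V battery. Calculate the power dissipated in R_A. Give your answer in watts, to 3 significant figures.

113 W

In a series string the same current flows through every resistor — find that current, then P = I²R for the one we want.
R_total = 95.2 + 5.60 = 100.8 Ω
I = V / R_total = 110 / 100.8 = 1.091 A
P_R_A = I² × R_A = (1.091)² × 95.2 = 113.4 W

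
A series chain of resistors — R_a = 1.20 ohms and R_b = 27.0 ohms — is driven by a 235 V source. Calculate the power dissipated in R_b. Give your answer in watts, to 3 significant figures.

1880 W

In a series string the same current flows through every resistor — find that current, then P = I²R for the one we want.
R_total = 1.20 + 27.0 = 28.20 Ω
I = V / R_total = 235 / 28.20 = 8.333 A
P_R_b = I² × R_b = (8.333)² × 27.0 = 1875 W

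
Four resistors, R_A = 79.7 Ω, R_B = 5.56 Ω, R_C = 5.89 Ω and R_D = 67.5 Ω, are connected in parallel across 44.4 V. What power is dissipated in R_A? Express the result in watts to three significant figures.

The supply voltage appears across each parallel branch — just use P = V²/R_A.
P_R_A = V² / R_A = (44.4)² / 79.7 Ω = 24.73 W

24.7 W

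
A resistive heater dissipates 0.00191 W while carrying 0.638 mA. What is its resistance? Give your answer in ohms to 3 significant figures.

Rearranging the power relation for the two known quantities gives R = P / I².
R = 0.00191 / (0.0006380)² = 4692 Ω

4690 Ω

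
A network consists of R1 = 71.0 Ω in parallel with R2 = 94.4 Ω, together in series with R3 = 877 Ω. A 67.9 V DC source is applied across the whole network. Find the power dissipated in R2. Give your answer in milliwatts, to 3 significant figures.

Combine R1 and R2 into their parallel equivalent first, reducing the network to two series resistors.
R_p = (71.0×94.4)/(71.0+94.4) = 40.52 Ω
R_total = R_p + 877 = 40.52 + 877 = 917.5 Ω
I = V / R_total = 67.9 / 917.5 = 0.07400 A
Voltage across the parallel pair: V_p = I × R_p = 0.07400 × 40.52 = 2.999 V
R2 has V_p across it, so P = V_p²/R2.
P_R2 = (2.999)² / 94.4 = 0.09526 W

95.3 mW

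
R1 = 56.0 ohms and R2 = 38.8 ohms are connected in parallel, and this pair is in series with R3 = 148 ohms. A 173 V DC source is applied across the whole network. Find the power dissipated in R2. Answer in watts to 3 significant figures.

13.9 W

Reduce the parallel combination to a single R_p; the circuit then becomes R_p in series with the remaining resistor.
R_p = (56.0×38.8)/(56.0+38.8) = 22.92 Ω
R_total = R_p + 148 = 22.92 + 148 = 170.9 Ω
I = V / R_total = 173 / 170.9 = 1.012 A
Voltage across the parallel pair: V_p = I × R_p = 1.012 × 22.92 = 23.20 V
R2 has V_p across it, so P = V_p²/R2.
P_R2 = (23.20)² / 38.8 = 13.87 W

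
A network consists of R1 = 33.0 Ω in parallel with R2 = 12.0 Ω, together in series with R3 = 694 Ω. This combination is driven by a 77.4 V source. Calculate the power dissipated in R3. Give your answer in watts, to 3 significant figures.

8.42 W

First find R_p for the parallel pair, then treat R_p + R3 as a series loop.
R_p = (33.0×12.0)/(33.0+12.0) = 8.800 Ω
R_total = R_p + 694 = 8.800 + 694 = 702.8 Ω
I = V / R_total = 77.4 / 702.8 = 0.1101 A
All the supply current flows through R3; use P = I²R3.
P_R3 = (0.1101)² × 694 = 8.417 W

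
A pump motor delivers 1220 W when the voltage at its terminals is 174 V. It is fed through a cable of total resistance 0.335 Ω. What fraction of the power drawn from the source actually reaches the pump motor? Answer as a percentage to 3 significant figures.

I = P / V = 1220 / 174 = 7.011 A through the cable.
P_line = I² R_line = (7.011)² × 0.335 = 16.47 W
P_source = P_load + P_line = 1220 + 16.47 = 1236 W
η = P_load / P_source = 1220 / 1236 = 0.9867

98.7 %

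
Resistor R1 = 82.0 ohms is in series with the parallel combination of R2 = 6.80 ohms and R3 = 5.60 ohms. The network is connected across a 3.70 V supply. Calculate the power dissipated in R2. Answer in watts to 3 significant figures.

Replace R2 and R3 with their parallel equivalent so the circuit becomes R1 in series with R_p.
R_p = (6.80×5.60)/(6.80+5.60) = 3.071 Ω
R_total = 82.0 + 3.071 = 85.07 Ω
I = V / R_total = 3.70 / 85.07 = 0.04349 A
Voltage across the parallel pair: V_p = I × R_p = 0.04349 × 3.071 = 0.1336 V
With V_p across R2, its power is V_p²/R2.
P_R2 = (0.1336)² / 6.80 = 0.002624 W

0.00262 W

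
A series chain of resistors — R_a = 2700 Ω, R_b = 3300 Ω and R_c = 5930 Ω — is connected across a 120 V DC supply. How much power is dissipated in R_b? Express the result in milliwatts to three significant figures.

Series elements share the same current, so find I first, then use P = I²R.
R_total = 2700 + 3300 + 5930 = 11930 Ω
I = V / R_total = 120 / 11930 = 0.01006 A
P_R_b = I² × R_b = (0.01006)² × 3300 = 0.3339 W

334 mW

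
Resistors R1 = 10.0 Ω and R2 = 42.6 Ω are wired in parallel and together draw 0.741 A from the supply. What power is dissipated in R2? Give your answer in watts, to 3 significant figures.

0.845 W

Parallel branches share V, not I — compute V via R_eq, then use V²/R for the target branch.
1/R_eq = 1/10.0 + 1/42.6 ⇒ R_eq = 8.099 Ω
V = I_total × R_eq = 0.7410 × 8.099 = 6.001 V
P_R2 = V² / R2 = (6.001)² / 42.6 = 0.8454 W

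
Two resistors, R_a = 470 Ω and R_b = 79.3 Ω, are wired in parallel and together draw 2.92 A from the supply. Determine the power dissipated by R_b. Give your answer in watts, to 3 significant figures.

Parallel branches share V, not I — compute V via R_eq, then use V²/R for the target branch.
1/R_eq = 1/470 + 1/79.3 ⇒ R_eq = 67.85 Ω
V = I_total × R_eq = 2.920 × 67.85 = 198.1 V
P_R_b = V² / R_b = (198.1)² / 79.3 = 495.0 W

495 W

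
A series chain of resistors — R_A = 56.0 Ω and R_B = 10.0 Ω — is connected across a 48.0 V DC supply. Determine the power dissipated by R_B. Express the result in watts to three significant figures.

5.29 W

Since the resistors are in series they all carry the loop current I = V/R_total; the power in any one is I²R.
R_total = 56.0 + 10.0 = 66.00 Ω
I = V / R_total = 48.0 / 66.00 = 0.7273 A
P_R_B = I² × R_B = (0.7273)² × 10.0 = 5.289 W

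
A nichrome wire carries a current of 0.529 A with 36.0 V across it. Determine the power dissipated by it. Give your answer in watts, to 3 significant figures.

Since both terminal voltage and current are stated, P = V I gives the power in one step.
P = 36.0 V × 0.5290 A = 19.04 W

19.0 W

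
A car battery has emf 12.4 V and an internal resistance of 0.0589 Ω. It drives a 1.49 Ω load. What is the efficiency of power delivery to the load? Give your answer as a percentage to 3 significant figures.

The source delivers εI, of which I²R reaches the load and I²r is lost; since I is common, η = R/(R+r).
η = R / (R + r) = 1.49 / (1.49 + 0.0589) = 0.9620

96.2 %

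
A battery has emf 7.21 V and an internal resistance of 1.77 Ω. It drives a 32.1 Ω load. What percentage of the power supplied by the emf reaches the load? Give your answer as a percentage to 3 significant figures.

94.8 %

Both r and R carry the same current, so the power split is just the resistance split: η = R/(R+r).
η = R / (R + r) = 32.1 / (32.1 + 1.77) = 0.9477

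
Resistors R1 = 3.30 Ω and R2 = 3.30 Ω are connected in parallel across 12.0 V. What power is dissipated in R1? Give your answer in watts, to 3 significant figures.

R1 sits directly across the source, so P = V²/R with V = 12.0 V.
P_R1 = V² / R1 = (12.0)² / 3.30 Ω = 43.64 W

43.6 W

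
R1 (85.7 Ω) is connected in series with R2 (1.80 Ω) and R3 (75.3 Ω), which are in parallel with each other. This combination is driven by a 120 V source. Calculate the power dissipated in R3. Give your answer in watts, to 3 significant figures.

0.0773 W

First combine the parallel branches into one equivalent R_p, then R1 + R_p is a series pair.
R_p = (1.80×75.3)/(1.80+75.3) = 1.758 Ω
R_total = 85.7 + 1.758 = 87.46 Ω
I = V / R_total = 120 / 87.46 = 1.372 A
Voltage across the parallel pair: V_p = I × R_p = 1.372 × 1.758 = 2.412 V
R3 sees V_p directly, so P = V_p² / R3.
P_R3 = (2.412)² / 75.3 = 0.07727 W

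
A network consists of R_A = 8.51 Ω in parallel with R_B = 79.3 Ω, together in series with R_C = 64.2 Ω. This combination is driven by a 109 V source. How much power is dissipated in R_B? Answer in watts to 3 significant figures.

Reduce the parallel combination to a single R_p; the circuit then becomes R_p in series with the remaining resistor.
R_p = (8.51×79.3)/(8.51+79.3) = 7.685 Ω
R_total = R_p + 64.2 = 7.685 + 64.2 = 71.89 Ω
I = V / R_total = 109 / 71.89 = 1.516 A
Voltage across the parallel pair: V_p = I × R_p = 1.516 × 7.685 = 11.65 V
R_B has V_p across it, so P = V_p²/R_B.
P_R_B = (11.65)² / 79.3 = 1.712 W

1.71 W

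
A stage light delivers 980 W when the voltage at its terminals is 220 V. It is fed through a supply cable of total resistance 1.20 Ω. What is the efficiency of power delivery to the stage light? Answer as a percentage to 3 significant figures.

97.6 %

I = P / V = 980 / 220 = 4.455 A through the supply cable.
P_line = I² R_line = (4.455)² × 1.20 = 23.81 W
P_source = P_load + P_line = 980.0 + 23.81 = 1004 W
η = P_load / P_source = 980.0 / 1004 = 0.9763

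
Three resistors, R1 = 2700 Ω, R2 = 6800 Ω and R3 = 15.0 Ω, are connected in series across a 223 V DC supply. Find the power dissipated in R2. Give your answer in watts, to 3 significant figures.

3.74 W

The current is common to all series resistors; compute it, then apply P = I²R for the target.
R_total = 2700 + 6800 + 15.0 = 9515 Ω
I = V / R_total = 223 / 9515 = 0.02344 A
P_R2 = I² × R2 = (0.02344)² × 6800 = 3.735 W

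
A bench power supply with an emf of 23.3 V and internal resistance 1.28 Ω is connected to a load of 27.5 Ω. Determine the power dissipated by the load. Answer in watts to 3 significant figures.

18.0 W

With r and R in series, I = ε/(r+R); the load dissipates I²R.
I = ε / (r + R) = 23.3 / (1.28 + 27.5) = 0.8096 A
P_load = I² R = (0.8096)² × 27.5 = 18.02 W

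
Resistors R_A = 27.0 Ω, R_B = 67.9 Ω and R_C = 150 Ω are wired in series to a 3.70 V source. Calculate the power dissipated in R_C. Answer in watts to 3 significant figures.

The current is common to all series resistors; compute it, then apply P = I²R for the target.
R_total = 27.0 + 67.9 + 150 = 244.9 Ω
I = V / R_total = 3.70 / 244.9 = 0.01511 A
P_R_C = I² × R_C = (0.01511)² × 150 = 0.03424 W

0.0342 W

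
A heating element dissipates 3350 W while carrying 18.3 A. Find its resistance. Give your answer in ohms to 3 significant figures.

Inverting the appropriate power form: R = P / I².
R = 3350 / (18.30)² = 10.00 Ω

10.0 Ω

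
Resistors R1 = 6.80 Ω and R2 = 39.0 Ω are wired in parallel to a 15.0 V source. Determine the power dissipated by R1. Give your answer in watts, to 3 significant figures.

33.1 W

Each parallel branch sees the full supply voltage, so P = V²/R applies directly to the target branch.
P_R1 = V² / R1 = (15.0)² / 6.80 Ω = 33.09 W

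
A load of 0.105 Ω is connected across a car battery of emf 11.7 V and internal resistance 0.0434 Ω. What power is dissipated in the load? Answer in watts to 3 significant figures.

653 W

With r and R in series, I = ε/(r+R); the load dissipates I²R.
I = ε / (r + R) = 11.7 / (0.0434 + 0.105) = 78.84 A
P_load = I² R = (78.84)² × 0.105 = 652.7 W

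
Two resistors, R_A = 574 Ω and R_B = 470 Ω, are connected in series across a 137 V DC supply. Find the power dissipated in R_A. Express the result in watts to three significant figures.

9.88 W

Since the resistors are in series they all carry the loop current I = V/R_total; the power in any one is I²R.
R_total = 574 + 470 = 1044 Ω
I = V / R_total = 137 / 1044 = 0.1312 A
P_R_A = I² × R_A = (0.1312)² × 574 = 9.884 W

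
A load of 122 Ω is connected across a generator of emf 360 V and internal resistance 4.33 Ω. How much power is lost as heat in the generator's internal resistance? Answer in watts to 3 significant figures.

r is in series with the load, so it carries the full circuit current — the loss in it is I²r.
I = ε / (r + R) = 360 / (4.33 + 122) = 2.850 A
P_int = I² r = (2.850)² × 4.33 = 35.16 W

35.2 W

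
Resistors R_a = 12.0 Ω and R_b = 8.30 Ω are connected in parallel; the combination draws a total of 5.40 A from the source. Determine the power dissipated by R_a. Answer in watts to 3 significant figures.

58.5 W

We need the common branch voltage; get it from I_total × R_eq, then P = V²/R for the branch.
1/R_eq = 1/12.0 + 1/8.30 ⇒ R_eq = 4.906 Ω
V = I_total × R_eq = 5.400 × 4.906 = 26.49 V
P_R_a = V² / R_a = (26.49)² / 12.0 = 58.50 W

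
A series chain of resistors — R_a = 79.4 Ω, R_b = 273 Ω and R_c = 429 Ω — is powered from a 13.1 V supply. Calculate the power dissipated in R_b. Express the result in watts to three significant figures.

0.0767 W

Since the resistors are in series they all carry the loop current I = V/R_total; the power in any one is I²R.
R_total = 79.4 + 273 + 429 = 781.4 Ω
I = V / R_total = 13.1 / 781.4 = 0.01676 A
P_R_b = I² × R_b = (0.01676)² × 273 = 0.07673 W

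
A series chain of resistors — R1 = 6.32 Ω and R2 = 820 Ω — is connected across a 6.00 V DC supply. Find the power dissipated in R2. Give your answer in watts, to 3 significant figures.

In a series string the same current flows through every resistor — find that current, then P = I²R for the one we want.
R_total = 6.32 + 820 = 826.3 Ω
I = V / R_total = 6.00 / 826.3 = 0.007261 A
P_R2 = I² × R2 = (0.007261)² × 820 = 0.04323 W

0.0432 W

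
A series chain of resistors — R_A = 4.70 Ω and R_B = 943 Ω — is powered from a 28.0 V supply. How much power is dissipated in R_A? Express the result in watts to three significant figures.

0.00410 W

The current is common to all series resistors; compute it, then apply P = I²R for the target.
R_total = 4.70 + 943 = 947.7 Ω
I = V / R_total = 28.0 / 947.7 = 0.02955 A
P_R_A = I² × R_A = (0.02955)² × 4.70 = 0.004103 W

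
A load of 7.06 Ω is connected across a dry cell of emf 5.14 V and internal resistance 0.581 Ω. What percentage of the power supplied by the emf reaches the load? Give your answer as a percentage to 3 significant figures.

92.4 %

The source delivers εI, of which I²R reaches the load and I²r is lost; since I is common, η = R/(R+r).
η = R / (R + r) = 7.06 / (7.06 + 0.581) = 0.9240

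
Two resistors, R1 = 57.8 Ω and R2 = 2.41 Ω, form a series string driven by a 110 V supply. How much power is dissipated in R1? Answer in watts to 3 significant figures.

In a series string the same current flows through every resistor — find that current, then P = I²R for the one we want.
R_total = 57.8 + 2.41 = 60.21 Ω
I = V / R_total = 110 / 60.21 = 1.827 A
P_R1 = I² × R1 = (1.827)² × 57.8 = 192.9 W

193 W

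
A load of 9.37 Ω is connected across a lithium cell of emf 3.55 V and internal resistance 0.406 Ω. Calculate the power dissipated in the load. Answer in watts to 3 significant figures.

1.24 W

Find the circuit current first, then P = I²R for the load (series elements share I).
I = ε / (r + R) = 3.55 / (0.406 + 9.37) = 0.3631 A
P_load = I² R = (0.3631)² × 9.37 = 1.236 W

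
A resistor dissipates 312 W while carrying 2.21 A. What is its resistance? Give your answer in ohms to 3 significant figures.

63.9 Ω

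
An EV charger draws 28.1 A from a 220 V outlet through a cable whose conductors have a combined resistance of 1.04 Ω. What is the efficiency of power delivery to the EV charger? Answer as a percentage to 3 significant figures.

86.7 %

The cable carries the full 28.1 A.
P_line = I² R_line = (28.10)² × 1.04 = 821.2 W
P_source = V I = 220 × 28.10 = 6182 W; P_load = 5361 W
η = P_load / P_source = 5361 / 6182 = 0.8672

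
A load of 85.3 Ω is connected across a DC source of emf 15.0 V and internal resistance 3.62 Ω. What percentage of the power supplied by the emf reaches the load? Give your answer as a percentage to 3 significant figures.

The source delivers εI, of which I²R reaches the load and I²r is lost; since I is common, η = R/(R+r).
η = R / (R + r) = 85.3 / (85.3 + 3.62) = 0.9593

95.9 %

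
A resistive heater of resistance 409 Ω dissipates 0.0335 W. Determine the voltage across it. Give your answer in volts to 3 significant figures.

3.70 V

Inverting the appropriate power form: V = √(P R).
V = √(0.0335 × 409) = 3.702 V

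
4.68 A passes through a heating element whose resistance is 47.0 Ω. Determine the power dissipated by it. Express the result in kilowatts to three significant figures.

1.03 kW

The current through and the resistance of the element are both given; use P = I²R.
P = (4.680 A)² × 47.0 Ω = 1029 W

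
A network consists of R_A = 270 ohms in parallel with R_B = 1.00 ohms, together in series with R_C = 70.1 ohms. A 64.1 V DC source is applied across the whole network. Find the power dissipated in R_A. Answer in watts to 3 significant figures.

0.00299 W

First find R_p for the parallel pair, then treat R_p + R_C as a series loop.
R_p = (270×1.00)/(270+1.00) = 0.9963 Ω
R_total = R_p + 70.1 = 0.9963 + 70.1 = 71.10 Ω
I = V / R_total = 64.1 / 71.10 = 0.9016 A
Voltage across the parallel pair: V_p = I × R_p = 0.9016 × 0.9963 = 0.8983 V
R_A sits across V_p; its power is V_p²/R.
P_R_A = (0.8983)² / 270 = 0.002988 W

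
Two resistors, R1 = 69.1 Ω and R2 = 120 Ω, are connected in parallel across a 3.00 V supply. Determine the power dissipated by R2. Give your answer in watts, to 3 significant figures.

0.0750 W

Every branch has 3.00 V across it, so for R2 the power is simply V²/R.
P_R2 = V² / R2 = (3.00)² / 120 Ω = 0.07500 W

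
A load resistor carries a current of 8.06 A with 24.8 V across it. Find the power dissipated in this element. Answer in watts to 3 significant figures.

200 W

Both the voltage across and the current through the element are known, so P = V I applies directly.
P = 24.8 V × 8.060 A = 199.9 W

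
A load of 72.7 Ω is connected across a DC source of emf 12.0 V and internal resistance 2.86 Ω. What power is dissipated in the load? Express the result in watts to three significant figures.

1.83 W

Load and internal resistance form a series loop — compute the loop current, then the load power via I²R.
I = ε / (r + R) = 12.0 / (2.86 + 72.7) = 0.1588 A
P_load = I² R = (0.1588)² × 72.7 = 1.834 W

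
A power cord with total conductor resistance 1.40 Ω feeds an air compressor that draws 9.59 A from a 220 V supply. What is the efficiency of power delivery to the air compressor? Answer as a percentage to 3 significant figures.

The power cord carries the full 9.59 A.
P_line = I² R_line = (9.590)² × 1.40 = 128.8 W
P_source = V I = 220 × 9.590 = 2110 W; P_load = 1981 W
η = P_load / P_source = 1981 / 2110 = 0.9390

93.9 %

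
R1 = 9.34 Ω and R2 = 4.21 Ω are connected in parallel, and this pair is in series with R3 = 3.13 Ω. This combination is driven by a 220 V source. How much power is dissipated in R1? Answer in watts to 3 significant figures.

First find R_p for the parallel pair, then treat R_p + R3 as a series loop.
R_p = (9.34×4.21)/(9.34+4.21) = 2.902 Ω
R_total = R_p + 3.13 = 2.902 + 3.13 = 6.032 Ω
I = V / R_total = 220 / 6.032 = 36.47 A
Voltage across the parallel pair: V_p = I × R_p = 36.47 × 2.902 = 105.8 V
R1 sits across V_p; its power is V_p²/R.
P_R1 = (105.8)² / 9.34 = 1199 W

1200 W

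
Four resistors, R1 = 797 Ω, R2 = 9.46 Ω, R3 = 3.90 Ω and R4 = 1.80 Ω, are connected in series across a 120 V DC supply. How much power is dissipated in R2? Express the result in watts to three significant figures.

0.207 W

Since the resistors are in series they all carry the loop current I = V/R_total; the power in any one is I²R.
R_total = 797 + 9.46 + 3.90 + 1.80 = 812.2 Ω
I = V / R_total = 120 / 812.2 = 0.1478 A
P_R2 = I² × R2 = (0.1478)² × 9.46 = 0.2065 W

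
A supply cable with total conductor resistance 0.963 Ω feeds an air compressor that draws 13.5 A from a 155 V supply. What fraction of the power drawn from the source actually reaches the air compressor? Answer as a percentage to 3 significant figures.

The supply cable carries the full 13.5 A.
P_line = I² R_line = (13.50)² × 0.963 = 175.5 W
P_source = V I = 155 × 13.50 = 2092 W; P_load = 1917 W
η = P_load / P_source = 1917 / 2092 = 0.9161

91.6 %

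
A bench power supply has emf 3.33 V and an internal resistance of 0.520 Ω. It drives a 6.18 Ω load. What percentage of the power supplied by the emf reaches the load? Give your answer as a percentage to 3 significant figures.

92.2 %

Both r and R carry the same current, so the power split is just the resistance split: η = R/(R+r).
η = R / (R + r) = 6.18 / (6.18 + 0.520) = 0.9224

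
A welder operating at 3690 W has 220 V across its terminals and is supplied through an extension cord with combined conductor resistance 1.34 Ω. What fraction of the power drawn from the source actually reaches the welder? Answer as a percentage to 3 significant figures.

I = P / V = 3690 / 220 = 16.77 A through the extension cord.
P_line = I² R_line = (16.77)² × 1.34 = 377.0 W
P_source = P_load + P_line = 3690 + 377.0 = 4067 W
η = P_load / P_source = 3690 / 4067 = 0.9073

90.7 %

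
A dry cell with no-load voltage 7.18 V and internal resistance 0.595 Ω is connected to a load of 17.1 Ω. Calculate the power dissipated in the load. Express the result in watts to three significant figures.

2.82 W

With r and R in series, I = ε/(r+R); the load dissipates I²R.
I = ε / (r + R) = 7.18 / (0.595 + 17.1) = 0.4058 A
P_load = I² R = (0.4058)² × 17.1 = 2.815 W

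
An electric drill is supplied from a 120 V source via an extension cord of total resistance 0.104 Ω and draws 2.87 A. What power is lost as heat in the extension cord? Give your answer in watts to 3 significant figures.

0.857 W

The extension cord and load are in series, so the same current flows in both; the loss is I²R_line.
The extension cord carries the full 2.87 A.
P_line = I² R_line = (2.870)² × 0.104 = 0.8566 W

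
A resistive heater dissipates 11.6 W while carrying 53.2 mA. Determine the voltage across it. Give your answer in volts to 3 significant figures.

218 V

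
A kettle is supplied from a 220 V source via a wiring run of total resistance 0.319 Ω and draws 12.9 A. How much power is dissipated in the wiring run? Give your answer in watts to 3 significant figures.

The wiring run and load are in series, so the same current flows in both; the loss is I²R_line.
The wiring run carries the full 12.9 A.
P_line = I² R_line = (12.90)² × 0.319 = 53.08 W

53.1 W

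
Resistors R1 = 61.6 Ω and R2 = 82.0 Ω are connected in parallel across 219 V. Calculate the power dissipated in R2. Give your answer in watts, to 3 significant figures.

585 W

Each parallel branch sees the full supply voltage, so P = V²/R applies directly to the target branch.
P_R2 = V² / R2 = (219)² / 82.0 Ω = 584.9 W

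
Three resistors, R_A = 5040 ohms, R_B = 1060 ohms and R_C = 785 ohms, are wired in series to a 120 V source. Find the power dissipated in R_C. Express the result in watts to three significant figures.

The current is common to all series resistors; compute it, then apply P = I²R for the target.
R_total = 5040 + 1060 + 785 = 6885 Ω
I = V / R_total = 120 / 6885 = 0.01743 A
P_R_C = I² × R_C = (0.01743)² × 785 = 0.2385 W

0.238 W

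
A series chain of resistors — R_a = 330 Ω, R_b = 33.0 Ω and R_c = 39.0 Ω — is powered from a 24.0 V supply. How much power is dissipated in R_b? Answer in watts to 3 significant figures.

Every series element carries the same I. Get I from the total resistance, then P = I² × R_b.
R_total = 330 + 33.0 + 39.0 = 402.0 Ω
I = V / R_total = 24.0 / 402.0 = 0.05970 A
P_R_b = I² × R_b = (0.05970)² × 33.0 = 0.1176 W

0.118 W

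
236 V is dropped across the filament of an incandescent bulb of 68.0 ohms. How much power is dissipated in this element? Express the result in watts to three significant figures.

819 W

V and R are stated; P = V²/R avoids computing the current.
P = (236 V)² / 68.0 Ω = 819.1 W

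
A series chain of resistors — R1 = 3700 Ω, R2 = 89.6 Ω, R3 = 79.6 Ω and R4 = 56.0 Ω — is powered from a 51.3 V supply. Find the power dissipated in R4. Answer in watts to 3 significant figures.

0.00957 W

Series elements share the same current, so find I first, then use P = I²R.
R_total = 3700 + 89.6 + 79.6 + 56.0 = 3925 Ω
I = V / R_total = 51.3 / 3925 = 0.01307 A
P_R4 = I² × R4 = (0.01307)² × 56.0 = 0.009565 W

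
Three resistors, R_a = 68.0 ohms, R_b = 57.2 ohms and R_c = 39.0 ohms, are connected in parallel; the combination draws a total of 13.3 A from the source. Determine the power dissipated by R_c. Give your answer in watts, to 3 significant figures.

1360 W

Parallel branches share V, not I — compute V via R_eq, then use V²/R for the target branch.
1/R_eq = 1/68.0 + 1/57.2 + 1/39.0 ⇒ R_eq = 17.29 Ω
V = I_total × R_eq = 13.30 × 17.29 = 230.0 V
P_R_c = V² / R_c = (230.0)² / 39.0 = 1356 W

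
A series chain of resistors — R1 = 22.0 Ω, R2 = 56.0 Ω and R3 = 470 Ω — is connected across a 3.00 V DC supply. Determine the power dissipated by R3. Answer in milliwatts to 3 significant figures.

14.1 mW

Every series element carries the same I. Get I from the total resistance, then P = I² × R3.
R_total = 22.0 + 56.0 + 470 = 548.0 Ω
I = V / R_total = 3.00 / 548.0 = 0.005474 A
P_R3 = I² × R3 = (0.005474)² × 470 = 0.01409 W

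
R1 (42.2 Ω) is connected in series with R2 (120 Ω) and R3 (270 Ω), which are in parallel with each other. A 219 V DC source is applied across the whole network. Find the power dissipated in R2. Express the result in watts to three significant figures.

176 W

Replace R2 and R3 with their parallel equivalent so the circuit becomes R1 in series with R_p.
R_p = (120×270)/(120+270) = 83.08 Ω
R_total = 42.2 + 83.08 = 125.3 Ω
I = V / R_total = 219 / 125.3 = 1.748 A
Voltage across the parallel pair: V_p = I × R_p = 1.748 × 83.08 = 145.2 V
With V_p across R2, its power is V_p²/R2.
P_R2 = (145.2)² / 120 = 175.8 W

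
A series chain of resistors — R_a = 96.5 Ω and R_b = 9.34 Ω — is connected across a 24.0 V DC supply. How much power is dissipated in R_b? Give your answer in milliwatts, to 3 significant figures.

Since the resistors are in series they all carry the loop current I = V/R_total; the power in any one is I²R.
R_total = 96.5 + 9.34 = 105.8 Ω
I = V / R_total = 24.0 / 105.8 = 0.2268 A
P_R_b = I² × R_b = (0.2268)² × 9.34 = 0.4803 W

480 mW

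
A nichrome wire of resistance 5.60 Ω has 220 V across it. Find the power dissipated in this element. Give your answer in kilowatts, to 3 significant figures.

8.64 kW

Voltage and resistance are given, so P = V²/R is the one-step route.
P = (220 V)² / 5.60 Ω = 8643 W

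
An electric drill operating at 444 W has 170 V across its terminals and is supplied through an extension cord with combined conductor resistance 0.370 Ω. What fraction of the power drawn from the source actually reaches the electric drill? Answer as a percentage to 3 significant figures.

I = P / V = 444 / 170 = 2.612 A through the extension cord.
P_line = I² R_line = (2.612)² × 0.370 = 2.524 W
P_source = P_load + P_line = 444.0 + 2.524 = 446.5 W
η = P_load / P_source = 444.0 / 446.5 = 0.9943

99.4 %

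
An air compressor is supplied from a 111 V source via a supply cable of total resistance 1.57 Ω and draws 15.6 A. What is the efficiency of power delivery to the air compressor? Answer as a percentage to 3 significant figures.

77.9 %

The supply cable carries the full 15.6 A.
P_line = I² R_line = (15.60)² × 1.57 = 382.1 W
P_source = V I = 111 × 15.60 = 1732 W; P_load = 1350 W
η = P_load / P_source = 1350 / 1732 = 0.7794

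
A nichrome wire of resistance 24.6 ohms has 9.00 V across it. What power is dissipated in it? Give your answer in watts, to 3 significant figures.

3.29 W

V and R are stated; P = V²/R avoids computing the current.
P = (9.00 V)² / 24.6 Ω = 3.293 W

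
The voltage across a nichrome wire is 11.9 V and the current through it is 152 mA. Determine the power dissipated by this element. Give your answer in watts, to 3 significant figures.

1.81 W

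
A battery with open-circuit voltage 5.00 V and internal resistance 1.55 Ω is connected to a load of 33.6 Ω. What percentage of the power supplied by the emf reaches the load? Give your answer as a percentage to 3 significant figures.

95.6 %

η = P_load/(P_load+P_int) = I²R/(I²R+I²r) = R/(R+r) — the I² cancels for series elements.
η = R / (R + r) = 33.6 / (33.6 + 1.55) = 0.9559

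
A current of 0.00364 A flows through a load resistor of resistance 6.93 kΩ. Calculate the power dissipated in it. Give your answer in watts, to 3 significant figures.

Knowing I and R, the power is just I²R — no need to find V first.
P = (0.003640 A)² × 6930 Ω = 0.09182 W

0.0918 W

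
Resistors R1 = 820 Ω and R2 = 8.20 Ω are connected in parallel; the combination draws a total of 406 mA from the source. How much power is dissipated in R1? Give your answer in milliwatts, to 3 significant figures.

Only the total current is stated, so first find the parallel equivalent to get the voltage across the combination.
1/R_eq = 1/820 + 1/8.20 ⇒ R_eq = 8.119 Ω
V = I_total × R_eq = 0.4060 × 8.119 = 3.296 V
P_R1 = V² / R1 = (3.296)² / 820 = 0.01325 W

13.3 mW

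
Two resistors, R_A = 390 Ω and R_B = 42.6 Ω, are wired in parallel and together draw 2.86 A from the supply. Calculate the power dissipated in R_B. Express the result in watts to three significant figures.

Only the total current is stated, so first find the parallel equivalent to get the voltage across the combination.
1/R_eq = 1/390 + 1/42.6 ⇒ R_eq = 38.40 Ω
V = I_total × R_eq = 2.860 × 38.40 = 109.8 V
P_R_B = V² / R_B = (109.8)² / 42.6 = 283.2 W

283 W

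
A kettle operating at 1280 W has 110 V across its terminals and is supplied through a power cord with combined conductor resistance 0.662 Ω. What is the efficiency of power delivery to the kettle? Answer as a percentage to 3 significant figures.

93.5 %

I = P / V = 1280 / 110 = 11.64 A through the power cord.
P_line = I² R_line = (11.64)² × 0.662 = 89.64 W
P_source = P_load + P_line = 1280 + 89.64 = 1370 W
η = P_load / P_source = 1280 / 1370 = 0.9346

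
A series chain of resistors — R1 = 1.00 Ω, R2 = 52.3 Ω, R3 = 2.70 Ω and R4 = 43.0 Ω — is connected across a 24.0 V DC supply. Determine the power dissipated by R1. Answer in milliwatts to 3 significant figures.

Series elements share the same current, so find I first, then use P = I²R.
R_total = 1.00 + 52.3 + 2.70 + 43.0 = 99.00 Ω
I = V / R_total = 24.0 / 99.00 = 0.2424 A
P_R1 = I² × R1 = (0.2424)² × 1.00 = 0.05877 W

58.8 mW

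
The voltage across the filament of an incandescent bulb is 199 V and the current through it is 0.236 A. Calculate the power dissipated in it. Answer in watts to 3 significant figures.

47.0 W

V and I are known directly — P = V I, no intermediate step needed.
P = 199 V × 0.2360 A = 46.96 W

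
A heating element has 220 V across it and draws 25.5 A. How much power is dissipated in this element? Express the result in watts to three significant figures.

5610 W

Both the voltage across and the current through the element are known, so P = V I applies directly.
P = 220 V × 25.50 A = 5610 W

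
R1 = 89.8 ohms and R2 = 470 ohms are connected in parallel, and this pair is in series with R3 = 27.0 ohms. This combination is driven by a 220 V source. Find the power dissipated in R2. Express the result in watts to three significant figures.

Collapse the R1‖R2 pair into one equivalent R_p; then R_p and R3 form a series string.
R_p = (89.8×470)/(89.8+470) = 75.39 Ω
R_total = R_p + 27.0 = 75.39 + 27.0 = 102.4 Ω
I = V / R_total = 220 / 102.4 = 2.149 A
Voltage across the parallel pair: V_p = I × R_p = 2.149 × 75.39 = 162.0 V
R2 has V_p across it, so P = V_p²/R2.
P_R2 = (162.0)² / 470 = 55.83 W

55.8 W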